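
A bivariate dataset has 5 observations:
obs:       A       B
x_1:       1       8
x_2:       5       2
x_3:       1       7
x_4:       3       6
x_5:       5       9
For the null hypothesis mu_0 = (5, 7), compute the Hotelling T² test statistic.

Step 1 — sample mean vector:
  mean(A) = (1 + 5 + 1 + 3 + 5) / 5 = 15/5 = 3
  mean(B) = (8 + 2 + 7 + 6 + 9) / 5 = 32/5 = 6.4
  x̄ = (3, 6.4),  deviation x̄ - mu_0 = (3, 6.4) - (5, 7) = (-2, -0.6).

Step 2 — sample covariance matrix, S[i,j] = (1/(n-1)) · Σ_k (x_{k,i} - mean_i) · (x_{k,j} - mean_j), divisor n-1 = 4:
  S[A,A] = ((-2)·(-2) + (2)·(2) + (-2)·(-2) + (0)·(0) + (2)·(2)) / 4 = 16/4 = 4
  S[A,B] = ((-2)·(1.6) + (2)·(-4.4) + (-2)·(0.6) + (0)·(-0.4) + (2)·(2.6)) / 4 = -8/4 = -2
  S[B,B] = ((1.6)·(1.6) + (-4.4)·(-4.4) + (0.6)·(0.6) + (-0.4)·(-0.4) + (2.6)·(2.6)) / 4 = 29.2/4 = 7.3
  S = [[4, -2],
 [-2, 7.3]].

Step 3 — invert S. det(S) = 4·7.3 - (-2)² = 25.2.
  S^{-1} = (1/det) · [[d, -b], [-b, a]] = [[0.2897, 0.0794],
 [0.0794, 0.1587]].

Step 4 — quadratic form (x̄ - mu_0)^T · S^{-1} · (x̄ - mu_0):
  S^{-1} · (x̄ - mu_0) = (-0.627, -0.254),
  (x̄ - mu_0)^T · [...] = (-2)·(-0.627) + (-0.6)·(-0.254) = 1.4063.

Step 5 — scale by n: T² = 5 · 1.4063 = 7.0317.

T² ≈ 7.0317


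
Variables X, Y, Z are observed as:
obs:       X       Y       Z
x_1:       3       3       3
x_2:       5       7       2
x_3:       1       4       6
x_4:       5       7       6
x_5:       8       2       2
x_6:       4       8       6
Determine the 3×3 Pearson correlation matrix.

Step 1 — column means:
  mean(X) = (3 + 5 + 1 + 5 + 8 + 4) / 6 = 26/6 = 4.3333
  mean(Y) = (3 + 7 + 4 + 7 + 2 + 8) / 6 = 31/6 = 5.1667
  mean(Z) = (3 + 2 + 6 + 6 + 2 + 6) / 6 = 25/6 = 4.1667

Step 2 — sample variances and covariances s[i,j] = (1/(n-1)) · Σ_k (x_{k,i} - mean_i) · (x_{k,j} - mean_j), with n-1 = 5:
  s[X,X] = ((-1.3333)·(-1.3333) + (0.6667)·(0.6667) + (-3.3333)·(-3.3333) + (0.6667)·(0.6667) + (3.6667)·(3.6667) + (-0.3333)·(-0.3333)) / 5 = 27.3333/5 = 5.4667
  s[X,Y] = ((-1.3333)·(-2.1667) + (0.6667)·(1.8333) + (-3.3333)·(-1.1667) + (0.6667)·(1.8333) + (3.6667)·(-3.1667) + (-0.3333)·(2.8333)) / 5 = -3.3333/5 = -0.6667
  s[X,Z] = ((-1.3333)·(-1.1667) + (0.6667)·(-2.1667) + (-3.3333)·(1.8333) + (0.6667)·(1.8333) + (3.6667)·(-2.1667) + (-0.3333)·(1.8333)) / 5 = -13.3333/5 = -2.6667
  s[Y,Y] = ((-2.1667)·(-2.1667) + (1.8333)·(1.8333) + (-1.1667)·(-1.1667) + (1.8333)·(1.8333) + (-3.1667)·(-3.1667) + (2.8333)·(2.8333)) / 5 = 30.8333/5 = 6.1667
  s[Y,Z] = ((-2.1667)·(-1.1667) + (1.8333)·(-2.1667) + (-1.1667)·(1.8333) + (1.8333)·(1.8333) + (-3.1667)·(-2.1667) + (2.8333)·(1.8333)) / 5 = 11.8333/5 = 2.3667
  s[Z,Z] = ((-1.1667)·(-1.1667) + (-2.1667)·(-2.1667) + (1.8333)·(1.8333) + (1.8333)·(1.8333) + (-2.1667)·(-2.1667) + (1.8333)·(1.8333)) / 5 = 20.8333/5 = 4.1667
  Sample standard deviations s_i = √(s[i,i]):
  s(X) = √(5.4667) = 2.3381
  s(Y) = √(6.1667) = 2.4833
  s(Z) = √(4.1667) = 2.0412

Step 3 — r_{ij} = s_{ij} / (s_i · s_j):
  r[X,X] = 1 (diagonal).
  r[X,Y] = -0.6667 / (2.3381 · 2.4833) = -0.6667 / 5.8061 = -0.1148
  r[X,Z] = -2.6667 / (2.3381 · 2.0412) = -2.6667 / 4.7726 = -0.5587
  r[Y,Y] = 1 (diagonal).
  r[Y,Z] = 2.3667 / (2.4833 · 2.0412) = 2.3667 / 5.069 = 0.4669
  r[Z,Z] = 1 (diagonal).

R is symmetric with unit diagonal. Assembling:

R = [[1, -0.1148, -0.5587],
 [-0.1148, 1, 0.4669],
 [-0.5587, 0.4669, 1]]


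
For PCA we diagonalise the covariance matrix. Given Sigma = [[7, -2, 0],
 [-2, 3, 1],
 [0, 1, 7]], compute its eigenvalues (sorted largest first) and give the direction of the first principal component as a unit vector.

Step 1 — characteristic polynomial p(λ) = det(λI - Sigma) = λ³ - tr·λ² + c_1·λ - det, where tr = trace, c_1 = sum of the principal 2×2 minors, det = det(Sigma):
  tr = 7 + 3 + 7 = 17,
  c_1 = (7·3 - (-2)²) + (7·7 - (0)²) + (3·7 - (1)²) = 17 + 49 + 20 = 86,
  det = 7·(3·7 - (1)²) - (-2)·((-2)·7 - (1)·(0)) + (0)·((-2)·(1) - 3·(0)) = 7·(20) - (-2)·(-14) + (0)·(-2) = 112.
  So p(λ) = λ³ - 17λ² + 86λ - 112.
Step 2 — look for an integer root (rational root theorem: any rational root is an integer divisor of 112). Testing λ = 2:
  p(2) = 8 - 68 + 172 - 112 = 0  ✓
  Dividing out (λ - 2): p(λ) = (λ - 2)(λ² - 15λ + 56).
Step 3 — remaining eigenvalues from the quadratic λ² - 15λ + 56 = 0:
  Δ = 15² - 4·56 = 225 - 224 = 1,  λ = (15 ± √1)/2 = (15 ± 1)/2 = 8 or 7.
  Sorted: λ_1 = 8,  λ_2 = 7,  λ_3 = 2  (check: sum = 17 = tr ✓).

Step 4 — unit eigenvector for λ_1 = 8: v spans the null space of (Sigma - λ_1 I), whose rows are
  r_1 = (-1, -2, 0),  r_2 = (-2, -5, 1),  r_3 = (0, 1, -1).
  v is orthogonal to every row, so take v ∝ r_1 × r_2 = ((-2)·(1) - (0)·(-5), (0)·(-2) - (-1)·(1), (-1)·(-5) - (-2)·(-2)) = (-2, 1, 1).
  Rescale (multiply by -1 so the first nonzero entry is positive): u = (2, -1, -1).
  ||u|| = √((2)² + (-1)² + (-1)²) = √(6) ≈ 2.4495,  v_1 = u/||u|| ≈ (0.8165, -0.4082, -0.4082) (||v_1|| = 1).

λ_1 = 8,  λ_2 = 7,  λ_3 = 2;  v_1 ≈ (0.8165, -0.4082, -0.4082)


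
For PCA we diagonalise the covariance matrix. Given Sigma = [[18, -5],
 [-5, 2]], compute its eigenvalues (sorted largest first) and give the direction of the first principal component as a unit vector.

Step 1 — characteristic polynomial of 2×2 Sigma:
  det(Sigma - λI) = λ² - trace · λ + det = 0.
  trace = 18 + 2 = 20, det = 18·2 - (-5)² = 11.
Step 2 — discriminant:
  Δ = trace² - 4·det = 400 - 44 = 356.
Step 3 — eigenvalues:
  λ = (trace ± √Δ)/2 = (20 ± 18.868)/2,
  λ_1 = 19.434,  λ_2 = 0.566.

Step 4 — unit eigenvector for λ_1: solve (Sigma - λ_1 I)v = 0. First row:
  (18 - 19.434)·v_x + (-5)·v_y = 0, i.e. (-1.434)·v_x + (-5)·v_y = 0,
  so v ∝ (b, λ_1 - a) = (-5, 1.434); multiply by -1 so the first entry is positive: u = (5, -1.434).
  ||u|| = √((5)² + (-1.434)²) = √(27.0563) ≈ 5.2016,
  v_1 = u/||u|| ≈ (0.9612, -0.2757) (||v_1|| = 1).

λ_1 = 19.434,  λ_2 = 0.566;  v_1 ≈ (0.9612, -0.2757)


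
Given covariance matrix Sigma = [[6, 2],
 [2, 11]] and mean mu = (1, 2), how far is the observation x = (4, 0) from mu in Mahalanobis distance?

Step 1 — centre the observation: (x - mu) = (3, -2).

Step 2 — invert Sigma. det(Sigma) = 6·11 - (2)² = 62.
  Sigma^{-1} = (1/det) · [[d, -b], [-b, a]] = [[0.1774, -0.0323],
 [-0.0323, 0.0968]].

Step 3 — form the quadratic (x - mu)^T · Sigma^{-1} · (x - mu):
  Sigma^{-1} · (x - mu) = (0.5968, -0.2903).
  (x - mu)^T · [Sigma^{-1} · (x - mu)] = (3)·(0.5968) + (-2)·(-0.2903) = 2.371.

Step 4 — take square root: d = √(2.371) ≈ 1.5398.

d(x, mu) = √(2.371) ≈ 1.5398


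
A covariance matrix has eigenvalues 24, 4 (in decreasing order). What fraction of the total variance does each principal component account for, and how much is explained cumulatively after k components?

Step 1 — total variance = trace(Sigma) = Σ λ_i = 24 + 4 = 28.

Step 2 — fraction explained by component i = λ_i / Σ λ:
  PC1: 24/28 = 0.8571
  PC2: 4/28 = 0.1429

Step 3 — cumulative fraction after k components = (λ_1 + ... + λ_k) / Σ λ:
  k = 1: 24/28 = 0.8571
  k = 2: (24 + 4)/28 = 28/28 = 1

Summary (fraction, with percent):

explained: PC1 0.8571 (85.71%), PC2 0.1429 (14.29%);  cumulative: 0.8571, 1


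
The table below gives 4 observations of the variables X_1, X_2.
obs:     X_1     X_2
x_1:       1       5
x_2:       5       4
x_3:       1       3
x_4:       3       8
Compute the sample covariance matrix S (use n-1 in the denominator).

Step 1 — column means:
  mean(X_1) = (1 + 5 + 1 + 3) / 4 = 10/4 = 2.5
  mean(X_2) = (5 + 4 + 3 + 8) / 4 = 20/4 = 5

Step 2 — sample covariance S[i,j] = (1/(n-1)) · Σ_k (x_{k,i} - mean_i) · (x_{k,j} - mean_j), with n-1 = 3.
  S[X_1,X_1] = ((-1.5)·(-1.5) + (2.5)·(2.5) + (-1.5)·(-1.5) + (0.5)·(0.5)) / 3 = 11/3 = 3.6667
  S[X_1,X_2] = ((-1.5)·(0) + (2.5)·(-1) + (-1.5)·(-2) + (0.5)·(3)) / 3 = 2/3 = 0.6667
  S[X_2,X_2] = ((0)·(0) + (-1)·(-1) + (-2)·(-2) + (3)·(3)) / 3 = 14/3 = 4.6667

S is symmetric (S[j,i] = S[i,j]). Assembling:

S = [[3.6667, 0.6667],
 [0.6667, 4.6667]]


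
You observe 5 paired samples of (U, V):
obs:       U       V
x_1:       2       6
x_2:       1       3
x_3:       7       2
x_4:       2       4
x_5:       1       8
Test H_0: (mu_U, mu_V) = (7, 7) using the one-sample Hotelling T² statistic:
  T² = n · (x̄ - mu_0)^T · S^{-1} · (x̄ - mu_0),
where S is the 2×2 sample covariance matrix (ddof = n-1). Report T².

Step 1 — sample mean vector:
  mean(U) = (2 + 1 + 7 + 2 + 1) / 5 = 13/5 = 2.6
  mean(V) = (6 + 3 + 2 + 4 + 8) / 5 = 23/5 = 4.6
  x̄ = (2.6, 4.6),  deviation x̄ - mu_0 = (2.6, 4.6) - (7, 7) = (-4.4, -2.4).

Step 2 — sample covariance matrix, S[i,j] = (1/(n-1)) · Σ_k (x_{k,i} - mean_i) · (x_{k,j} - mean_j), divisor n-1 = 4:
  S[U,U] = ((-0.6)·(-0.6) + (-1.6)·(-1.6) + (4.4)·(4.4) + (-0.6)·(-0.6) + (-1.6)·(-1.6)) / 4 = 25.2/4 = 6.3
  S[U,V] = ((-0.6)·(1.4) + (-1.6)·(-1.6) + (4.4)·(-2.6) + (-0.6)·(-0.6) + (-1.6)·(3.4)) / 4 = -14.8/4 = -3.7
  S[V,V] = ((1.4)·(1.4) + (-1.6)·(-1.6) + (-2.6)·(-2.6) + (-0.6)·(-0.6) + (3.4)·(3.4)) / 4 = 23.2/4 = 5.8
  S = [[6.3, -3.7],
 [-3.7, 5.8]].

Step 3 — invert S. det(S) = 6.3·5.8 - (-3.7)² = 22.85.
  S^{-1} = (1/det) · [[d, -b], [-b, a]] = [[0.2538, 0.1619],
 [0.1619, 0.2757]].

Step 4 — quadratic form (x̄ - mu_0)^T · S^{-1} · (x̄ - mu_0):
  S^{-1} · (x̄ - mu_0) = (-1.5055, -1.3742),
  (x̄ - mu_0)^T · [...] = (-4.4)·(-1.5055) + (-2.4)·(-1.3742) = 9.9221.

Step 5 — scale by n: T² = 5 · 9.9221 = 49.6105.

T² ≈ 49.6105


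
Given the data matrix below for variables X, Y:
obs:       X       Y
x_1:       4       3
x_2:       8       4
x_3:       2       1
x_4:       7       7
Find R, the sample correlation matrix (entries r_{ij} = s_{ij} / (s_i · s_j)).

Step 1 — column means:
  mean(X) = (4 + 8 + 2 + 7) / 4 = 21/4 = 5.25
  mean(Y) = (3 + 4 + 1 + 7) / 4 = 15/4 = 3.75

Step 2 — sample variances and covariances s[i,j] = (1/(n-1)) · Σ_k (x_{k,i} - mean_i) · (x_{k,j} - mean_j), with n-1 = 3:
  s[X,X] = ((-1.25)·(-1.25) + (2.75)·(2.75) + (-3.25)·(-3.25) + (1.75)·(1.75)) / 3 = 22.75/3 = 7.5833
  s[X,Y] = ((-1.25)·(-0.75) + (2.75)·(0.25) + (-3.25)·(-2.75) + (1.75)·(3.25)) / 3 = 16.25/3 = 5.4167
  s[Y,Y] = ((-0.75)·(-0.75) + (0.25)·(0.25) + (-2.75)·(-2.75) + (3.25)·(3.25)) / 3 = 18.75/3 = 6.25
  Sample standard deviations s_i = √(s[i,i]):
  s(X) = √(7.5833) = 2.7538
  s(Y) = √(6.25) = 2.5

Step 3 — r_{ij} = s_{ij} / (s_i · s_j):
  r[X,X] = 1 (diagonal).
  r[X,Y] = 5.4167 / (2.7538 · 2.5) = 5.4167 / 6.8845 = 0.7868
  r[Y,Y] = 1 (diagonal).

R is symmetric with unit diagonal. Assembling:

R = [[1, 0.7868],
 [0.7868, 1]]


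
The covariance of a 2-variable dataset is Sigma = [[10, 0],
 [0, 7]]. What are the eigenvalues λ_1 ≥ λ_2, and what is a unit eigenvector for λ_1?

Step 1 — characteristic polynomial of 2×2 Sigma:
  det(Sigma - λI) = λ² - trace · λ + det = 0.
  trace = 10 + 7 = 17, det = 10·7 - (0)² = 70.
Step 2 — discriminant:
  Δ = trace² - 4·det = 289 - 280 = 9.
Step 3 — eigenvalues:
  λ = (trace ± √Δ)/2 = (17 ± 3)/2,
  λ_1 = 10,  λ_2 = 7.

Step 4 — unit eigenvector for λ_1: Sigma is diagonal, so its eigenvectors are the coordinate axes. λ_1 = 10 is the diagonal entry on the first coordinate axis, hence
  v_1 = (1, 0) (||v_1|| = 1).

λ_1 = 10,  λ_2 = 7;  v_1 ≈ (1, 0)


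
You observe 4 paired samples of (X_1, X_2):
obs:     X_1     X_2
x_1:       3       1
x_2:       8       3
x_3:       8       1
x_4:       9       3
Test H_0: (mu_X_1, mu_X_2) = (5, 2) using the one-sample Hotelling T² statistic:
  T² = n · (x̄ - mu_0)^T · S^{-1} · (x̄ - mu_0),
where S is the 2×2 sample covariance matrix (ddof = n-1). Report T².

Step 1 — sample mean vector:
  mean(X_1) = (3 + 8 + 8 + 9) / 4 = 28/4 = 7
  mean(X_2) = (1 + 3 + 1 + 3) / 4 = 8/4 = 2
  x̄ = (7, 2),  deviation x̄ - mu_0 = (7, 2) - (5, 2) = (2, 0).

Step 2 — sample covariance matrix, S[i,j] = (1/(n-1)) · Σ_k (x_{k,i} - mean_i) · (x_{k,j} - mean_j), divisor n-1 = 3:
  S[X_1,X_1] = ((-4)·(-4) + (1)·(1) + (1)·(1) + (2)·(2)) / 3 = 22/3 = 7.3333
  S[X_1,X_2] = ((-4)·(-1) + (1)·(1) + (1)·(-1) + (2)·(1)) / 3 = 6/3 = 2
  S[X_2,X_2] = ((-1)·(-1) + (1)·(1) + (-1)·(-1) + (1)·(1)) / 3 = 4/3 = 1.3333
  S = [[7.3333, 2],
 [2, 1.3333]].

Step 3 — invert S. det(S) = 7.3333·1.3333 - (2)² = 5.7778.
  S^{-1} = (1/det) · [[d, -b], [-b, a]] = [[0.2308, -0.3462],
 [-0.3462, 1.2692]].

Step 4 — quadratic form (x̄ - mu_0)^T · S^{-1} · (x̄ - mu_0):
  S^{-1} · (x̄ - mu_0) = (0.4615, -0.6923),
  (x̄ - mu_0)^T · [...] = (2)·(0.4615) + (0)·(-0.6923) = 0.9231.

Step 5 — scale by n: T² = 4 · 0.9231 = 3.6923.

T² ≈ 3.6923


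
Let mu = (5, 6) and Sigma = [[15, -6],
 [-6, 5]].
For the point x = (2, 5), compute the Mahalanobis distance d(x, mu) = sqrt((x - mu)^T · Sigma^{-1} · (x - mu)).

Step 1 — centre the observation: (x - mu) = (-3, -1).

Step 2 — invert Sigma. det(Sigma) = 15·5 - (-6)² = 39.
  Sigma^{-1} = (1/det) · [[d, -b], [-b, a]] = [[0.1282, 0.1538],
 [0.1538, 0.3846]].

Step 3 — form the quadratic (x - mu)^T · Sigma^{-1} · (x - mu):
  Sigma^{-1} · (x - mu) = (-0.5385, -0.8462).
  (x - mu)^T · [Sigma^{-1} · (x - mu)] = (-3)·(-0.5385) + (-1)·(-0.8462) = 2.4615.

Step 4 — take square root: d = √(2.4615) ≈ 1.5689.

d(x, mu) = √(2.4615) ≈ 1.5689


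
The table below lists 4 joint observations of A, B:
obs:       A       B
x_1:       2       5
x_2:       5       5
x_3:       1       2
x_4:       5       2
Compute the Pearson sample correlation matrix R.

Step 1 — column means:
  mean(A) = (2 + 5 + 1 + 5) / 4 = 13/4 = 3.25
  mean(B) = (5 + 5 + 2 + 2) / 4 = 14/4 = 3.5

Step 2 — sample variances and covariances s[i,j] = (1/(n-1)) · Σ_k (x_{k,i} - mean_i) · (x_{k,j} - mean_j), with n-1 = 3:
  s[A,A] = ((-1.25)·(-1.25) + (1.75)·(1.75) + (-2.25)·(-2.25) + (1.75)·(1.75)) / 3 = 12.75/3 = 4.25
  s[A,B] = ((-1.25)·(1.5) + (1.75)·(1.5) + (-2.25)·(-1.5) + (1.75)·(-1.5)) / 3 = 1.5/3 = 0.5
  s[B,B] = ((1.5)·(1.5) + (1.5)·(1.5) + (-1.5)·(-1.5) + (-1.5)·(-1.5)) / 3 = 9/3 = 3
  Sample standard deviations s_i = √(s[i,i]):
  s(A) = √(4.25) = 2.0616
  s(B) = √(3) = 1.7321

Step 3 — r_{ij} = s_{ij} / (s_i · s_j):
  r[A,A] = 1 (diagonal).
  r[A,B] = 0.5 / (2.0616 · 1.7321) = 0.5 / 3.5707 = 0.14
  r[B,B] = 1 (diagonal).

R is symmetric with unit diagonal. Assembling:

R = [[1, 0.14],
 [0.14, 1]]


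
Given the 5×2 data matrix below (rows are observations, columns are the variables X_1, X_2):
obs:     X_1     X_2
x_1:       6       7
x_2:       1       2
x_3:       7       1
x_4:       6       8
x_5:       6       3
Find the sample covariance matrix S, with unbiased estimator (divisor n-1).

Step 1 — column means:
  mean(X_1) = (6 + 1 + 7 + 6 + 6) / 5 = 26/5 = 5.2
  mean(X_2) = (7 + 2 + 1 + 8 + 3) / 5 = 21/5 = 4.2

Step 2 — sample covariance S[i,j] = (1/(n-1)) · Σ_k (x_{k,i} - mean_i) · (x_{k,j} - mean_j), with n-1 = 4.
  S[X_1,X_1] = ((0.8)·(0.8) + (-4.2)·(-4.2) + (1.8)·(1.8) + (0.8)·(0.8) + (0.8)·(0.8)) / 4 = 22.8/4 = 5.7
  S[X_1,X_2] = ((0.8)·(2.8) + (-4.2)·(-2.2) + (1.8)·(-3.2) + (0.8)·(3.8) + (0.8)·(-1.2)) / 4 = 7.8/4 = 1.95
  S[X_2,X_2] = ((2.8)·(2.8) + (-2.2)·(-2.2) + (-3.2)·(-3.2) + (3.8)·(3.8) + (-1.2)·(-1.2)) / 4 = 38.8/4 = 9.7

S is symmetric (S[j,i] = S[i,j]). Assembling:

S = [[5.7, 1.95],
 [1.95, 9.7]]


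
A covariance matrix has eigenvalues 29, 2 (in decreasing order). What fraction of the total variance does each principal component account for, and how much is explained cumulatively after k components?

Step 1 — total variance = trace(Sigma) = Σ λ_i = 29 + 2 = 31.

Step 2 — fraction explained by component i = λ_i / Σ λ:
  PC1: 29/31 = 0.9355
  PC2: 2/31 = 0.0645

Step 3 — cumulative fraction after k components = (λ_1 + ... + λ_k) / Σ λ:
  k = 1: 29/31 = 0.9355
  k = 2: (29 + 2)/31 = 31/31 = 1

Summary (fraction, with percent):

explained: PC1 0.9355 (93.55%), PC2 0.0645 (6.45%);  cumulative: 0.9355, 1


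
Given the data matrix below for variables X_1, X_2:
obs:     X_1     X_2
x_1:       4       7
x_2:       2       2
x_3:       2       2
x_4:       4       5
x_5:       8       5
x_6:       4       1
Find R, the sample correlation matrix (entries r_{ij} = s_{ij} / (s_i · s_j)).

Step 1 — column means:
  mean(X_1) = (4 + 2 + 2 + 4 + 8 + 4) / 6 = 24/6 = 4
  mean(X_2) = (7 + 2 + 2 + 5 + 5 + 1) / 6 = 22/6 = 3.6667

Step 2 — sample variances and covariances s[i,j] = (1/(n-1)) · Σ_k (x_{k,i} - mean_i) · (x_{k,j} - mean_j), with n-1 = 5:
  s[X_1,X_1] = ((0)·(0) + (-2)·(-2) + (-2)·(-2) + (0)·(0) + (4)·(4) + (0)·(0)) / 5 = 24/5 = 4.8
  s[X_1,X_2] = ((0)·(3.3333) + (-2)·(-1.6667) + (-2)·(-1.6667) + (0)·(1.3333) + (4)·(1.3333) + (0)·(-2.6667)) / 5 = 12/5 = 2.4
  s[X_2,X_2] = ((3.3333)·(3.3333) + (-1.6667)·(-1.6667) + (-1.6667)·(-1.6667) + (1.3333)·(1.3333) + (1.3333)·(1.3333) + (-2.6667)·(-2.6667)) / 5 = 27.3333/5 = 5.4667
  Sample standard deviations s_i = √(s[i,i]):
  s(X_1) = √(4.8) = 2.1909
  s(X_2) = √(5.4667) = 2.3381

Step 3 — r_{ij} = s_{ij} / (s_i · s_j):
  r[X_1,X_1] = 1 (diagonal).
  r[X_1,X_2] = 2.4 / (2.1909 · 2.3381) = 2.4 / 5.1225 = 0.4685
  r[X_2,X_2] = 1 (diagonal).

R is symmetric with unit diagonal. Assembling:

R = [[1, 0.4685],
 [0.4685, 1]]


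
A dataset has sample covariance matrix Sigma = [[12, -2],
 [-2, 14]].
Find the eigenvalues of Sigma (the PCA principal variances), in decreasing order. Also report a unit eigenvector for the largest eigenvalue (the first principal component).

Step 1 — characteristic polynomial of 2×2 Sigma:
  det(Sigma - λI) = λ² - trace · λ + det = 0.
  trace = 12 + 14 = 26, det = 12·14 - (-2)² = 164.
Step 2 — discriminant:
  Δ = trace² - 4·det = 676 - 656 = 20.
Step 3 — eigenvalues:
  λ = (trace ± √Δ)/2 = (26 ± 4.4721)/2,
  λ_1 = 15.2361,  λ_2 = 10.7639.

Step 4 — unit eigenvector for λ_1: solve (Sigma - λ_1 I)v = 0. First row:
  (12 - 15.2361)·v_x + (-2)·v_y = 0, i.e. (-3.2361)·v_x + (-2)·v_y = 0,
  so v ∝ (b, λ_1 - a) = (-2, 3.2361); multiply by -1 so the first entry is positive: u = (2, -3.2361).
  ||u|| = √((2)² + (-3.2361)²) = √(14.4721) ≈ 3.8042,
  v_1 = u/||u|| ≈ (0.5257, -0.8507) (||v_1|| = 1).

λ_1 = 15.2361,  λ_2 = 10.7639;  v_1 ≈ (0.5257, -0.8507)


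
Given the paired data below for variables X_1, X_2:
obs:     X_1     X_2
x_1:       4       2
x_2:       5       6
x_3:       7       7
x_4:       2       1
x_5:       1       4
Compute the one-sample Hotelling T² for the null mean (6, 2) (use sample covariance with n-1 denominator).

Step 1 — sample mean vector:
  mean(X_1) = (4 + 5 + 7 + 2 + 1) / 5 = 19/5 = 3.8
  mean(X_2) = (2 + 6 + 7 + 1 + 4) / 5 = 20/5 = 4
  x̄ = (3.8, 4),  deviation x̄ - mu_0 = (3.8, 4) - (6, 2) = (-2.2, 2).

Step 2 — sample covariance matrix, S[i,j] = (1/(n-1)) · Σ_k (x_{k,i} - mean_i) · (x_{k,j} - mean_j), divisor n-1 = 4:
  S[X_1,X_1] = ((0.2)·(0.2) + (1.2)·(1.2) + (3.2)·(3.2) + (-1.8)·(-1.8) + (-2.8)·(-2.8)) / 4 = 22.8/4 = 5.7
  S[X_1,X_2] = ((0.2)·(-2) + (1.2)·(2) + (3.2)·(3) + (-1.8)·(-3) + (-2.8)·(0)) / 4 = 17/4 = 4.25
  S[X_2,X_2] = ((-2)·(-2) + (2)·(2) + (3)·(3) + (-3)·(-3) + (0)·(0)) / 4 = 26/4 = 6.5
  S = [[5.7, 4.25],
 [4.25, 6.5]].

Step 3 — invert S. det(S) = 5.7·6.5 - (4.25)² = 18.9875.
  S^{-1} = (1/det) · [[d, -b], [-b, a]] = [[0.3423, -0.2238],
 [-0.2238, 0.3002]].

Step 4 — quadratic form (x̄ - mu_0)^T · S^{-1} · (x̄ - mu_0):
  S^{-1} · (x̄ - mu_0) = (-1.2008, 1.0928),
  (x̄ - mu_0)^T · [...] = (-2.2)·(-1.2008) + (2)·(1.0928) = 4.8274.

Step 5 — scale by n: T² = 5 · 4.8274 = 24.1369.

T² ≈ 24.1369


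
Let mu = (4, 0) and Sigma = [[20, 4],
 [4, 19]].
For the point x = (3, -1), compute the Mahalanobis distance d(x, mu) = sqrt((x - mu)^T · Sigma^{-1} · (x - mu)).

Step 1 — centre the observation: (x - mu) = (-1, -1).

Step 2 — invert Sigma. det(Sigma) = 20·19 - (4)² = 364.
  Sigma^{-1} = (1/det) · [[d, -b], [-b, a]] = [[0.0522, -0.011],
 [-0.011, 0.0549]].

Step 3 — form the quadratic (x - mu)^T · Sigma^{-1} · (x - mu):
  Sigma^{-1} · (x - mu) = (-0.0412, -0.044).
  (x - mu)^T · [Sigma^{-1} · (x - mu)] = (-1)·(-0.0412) + (-1)·(-0.044) = 0.0852.

Step 4 — take square root: d = √(0.0852) ≈ 0.2918.

d(x, mu) = √(0.0852) ≈ 0.2918


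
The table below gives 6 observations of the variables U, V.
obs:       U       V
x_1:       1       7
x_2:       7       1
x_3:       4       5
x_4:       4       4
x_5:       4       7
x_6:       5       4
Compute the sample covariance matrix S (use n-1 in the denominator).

Step 1 — column means:
  mean(U) = (1 + 7 + 4 + 4 + 4 + 5) / 6 = 25/6 = 4.1667
  mean(V) = (7 + 1 + 5 + 4 + 7 + 4) / 6 = 28/6 = 4.6667

Step 2 — sample covariance S[i,j] = (1/(n-1)) · Σ_k (x_{k,i} - mean_i) · (x_{k,j} - mean_j), with n-1 = 5.
  S[U,U] = ((-3.1667)·(-3.1667) + (2.8333)·(2.8333) + (-0.1667)·(-0.1667) + (-0.1667)·(-0.1667) + (-0.1667)·(-0.1667) + (0.8333)·(0.8333)) / 5 = 18.8333/5 = 3.7667
  S[U,V] = ((-3.1667)·(2.3333) + (2.8333)·(-3.6667) + (-0.1667)·(0.3333) + (-0.1667)·(-0.6667) + (-0.1667)·(2.3333) + (0.8333)·(-0.6667)) / 5 = -18.6667/5 = -3.7333
  S[V,V] = ((2.3333)·(2.3333) + (-3.6667)·(-3.6667) + (0.3333)·(0.3333) + (-0.6667)·(-0.6667) + (2.3333)·(2.3333) + (-0.6667)·(-0.6667)) / 5 = 25.3333/5 = 5.0667

S is symmetric (S[j,i] = S[i,j]). Assembling:

S = [[3.7667, -3.7333],
 [-3.7333, 5.0667]]


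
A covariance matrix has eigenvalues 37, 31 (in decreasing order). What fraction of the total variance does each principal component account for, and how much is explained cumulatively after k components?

Step 1 — total variance = trace(Sigma) = Σ λ_i = 37 + 31 = 68.

Step 2 — fraction explained by component i = λ_i / Σ λ:
  PC1: 37/68 = 0.5441
  PC2: 31/68 = 0.4559

Step 3 — cumulative fraction after k components = (λ_1 + ... + λ_k) / Σ λ:
  k = 1: 37/68 = 0.5441
  k = 2: (37 + 31)/68 = 68/68 = 1

Summary (fraction, with percent):

explained: PC1 0.5441 (54.41%), PC2 0.4559 (45.59%);  cumulative: 0.5441, 1


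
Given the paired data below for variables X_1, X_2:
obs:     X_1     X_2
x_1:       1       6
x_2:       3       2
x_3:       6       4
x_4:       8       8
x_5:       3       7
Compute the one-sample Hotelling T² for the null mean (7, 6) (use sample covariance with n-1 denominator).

Step 1 — sample mean vector:
  mean(X_1) = (1 + 3 + 6 + 8 + 3) / 5 = 21/5 = 4.2
  mean(X_2) = (6 + 2 + 4 + 8 + 7) / 5 = 27/5 = 5.4
  x̄ = (4.2, 5.4),  deviation x̄ - mu_0 = (4.2, 5.4) - (7, 6) = (-2.8, -0.6).

Step 2 — sample covariance matrix, S[i,j] = (1/(n-1)) · Σ_k (x_{k,i} - mean_i) · (x_{k,j} - mean_j), divisor n-1 = 4:
  S[X_1,X_1] = ((-3.2)·(-3.2) + (-1.2)·(-1.2) + (1.8)·(1.8) + (3.8)·(3.8) + (-1.2)·(-1.2)) / 4 = 30.8/4 = 7.7
  S[X_1,X_2] = ((-3.2)·(0.6) + (-1.2)·(-3.4) + (1.8)·(-1.4) + (3.8)·(2.6) + (-1.2)·(1.6)) / 4 = 7.6/4 = 1.9
  S[X_2,X_2] = ((0.6)·(0.6) + (-3.4)·(-3.4) + (-1.4)·(-1.4) + (2.6)·(2.6) + (1.6)·(1.6)) / 4 = 23.2/4 = 5.8
  S = [[7.7, 1.9],
 [1.9, 5.8]].

Step 3 — invert S. det(S) = 7.7·5.8 - (1.9)² = 41.05.
  S^{-1} = (1/det) · [[d, -b], [-b, a]] = [[0.1413, -0.0463],
 [-0.0463, 0.1876]].

Step 4 — quadratic form (x̄ - mu_0)^T · S^{-1} · (x̄ - mu_0):
  S^{-1} · (x̄ - mu_0) = (-0.3678, 0.0171),
  (x̄ - mu_0)^T · [...] = (-2.8)·(-0.3678) + (-0.6)·(0.0171) = 1.0197.

Step 5 — scale by n: T² = 5 · 1.0197 = 5.0987.

T² ≈ 5.0987


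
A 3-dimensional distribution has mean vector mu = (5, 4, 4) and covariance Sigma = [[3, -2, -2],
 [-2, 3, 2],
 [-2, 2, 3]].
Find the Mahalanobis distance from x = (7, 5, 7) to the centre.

Step 1 — centre the observation: (x - mu) = (2, 1, 3).

Step 2 — invert Sigma (cofactor / det for 3×3, or solve directly):
  Sigma^{-1} = [[0.7143, 0.2857, 0.2857],
 [0.2857, 0.7143, -0.2857],
 [0.2857, -0.2857, 0.7143]].

Step 3 — form the quadratic (x - mu)^T · Sigma^{-1} · (x - mu):
  Sigma^{-1} · (x - mu) = (2.5714, 0.4286, 2.4286).
  (x - mu)^T · [Sigma^{-1} · (x - mu)] = (2)·(2.5714) + (1)·(0.4286) + (3)·(2.4286) = 12.8571.

Step 4 — take square root: d = √(12.8571) ≈ 3.5857.

d(x, mu) = √(12.8571) ≈ 3.5857


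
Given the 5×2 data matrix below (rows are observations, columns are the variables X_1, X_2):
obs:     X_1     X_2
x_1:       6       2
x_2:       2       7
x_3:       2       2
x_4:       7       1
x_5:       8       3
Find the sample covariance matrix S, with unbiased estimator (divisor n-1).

Step 1 — column means:
  mean(X_1) = (6 + 2 + 2 + 7 + 8) / 5 = 25/5 = 5
  mean(X_2) = (2 + 7 + 2 + 1 + 3) / 5 = 15/5 = 3

Step 2 — sample covariance S[i,j] = (1/(n-1)) · Σ_k (x_{k,i} - mean_i) · (x_{k,j} - mean_j), with n-1 = 4.
  S[X_1,X_1] = ((1)·(1) + (-3)·(-3) + (-3)·(-3) + (2)·(2) + (3)·(3)) / 4 = 32/4 = 8
  S[X_1,X_2] = ((1)·(-1) + (-3)·(4) + (-3)·(-1) + (2)·(-2) + (3)·(0)) / 4 = -14/4 = -3.5
  S[X_2,X_2] = ((-1)·(-1) + (4)·(4) + (-1)·(-1) + (-2)·(-2) + (0)·(0)) / 4 = 22/4 = 5.5

S is symmetric (S[j,i] = S[i,j]). Assembling:

S = [[8, -3.5],
 [-3.5, 5.5]]


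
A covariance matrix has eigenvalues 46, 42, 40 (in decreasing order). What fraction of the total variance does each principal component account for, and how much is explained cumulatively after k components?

Step 1 — total variance = trace(Sigma) = Σ λ_i = 46 + 42 + 40 = 128.

Step 2 — fraction explained by component i = λ_i / Σ λ:
  PC1: 46/128 = 0.3594
  PC2: 42/128 = 0.3281
  PC3: 40/128 = 0.3125

Step 3 — cumulative fraction after k components = (λ_1 + ... + λ_k) / Σ λ:
  k = 1: 46/128 = 0.3594
  k = 2: (46 + 42)/128 = 88/128 = 0.6875
  k = 3: (46 + 42 + 40)/128 = 128/128 = 1

Summary (fraction, with percent):

explained: PC1 0.3594 (35.94%), PC2 0.3281 (32.81%), PC3 0.3125 (31.25%);  cumulative: 0.3594, 0.6875, 1


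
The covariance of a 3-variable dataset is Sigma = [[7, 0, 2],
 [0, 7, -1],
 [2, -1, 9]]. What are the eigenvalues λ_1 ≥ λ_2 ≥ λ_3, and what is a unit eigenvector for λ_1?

Step 1 — characteristic polynomial p(λ) = det(λI - Sigma) = λ³ - tr·λ² + c_1·λ - det, where tr = trace, c_1 = sum of the principal 2×2 minors, det = det(Sigma):
  tr = 7 + 7 + 9 = 23,
  c_1 = (7·7 - (0)²) + (7·9 - (2)²) + (7·9 - (-1)²) = 49 + 59 + 62 = 170,
  det = 7·(7·9 - (-1)²) - (0)·((0)·9 - (-1)·(2)) + (2)·((0)·(-1) - 7·(2)) = 7·(62) - (0)·(2) + (2)·(-14) = 406.
  So p(λ) = λ³ - 23λ² + 170λ - 406.
Step 2 — look for an integer root (rational root theorem: any rational root is an integer divisor of 406). Testing λ = 7:
  p(7) = 343 - 1127 + 1190 - 406 = 0  ✓
  Dividing out (λ - 7): p(λ) = (λ - 7)(λ² - 16λ + 58).
Step 3 — remaining eigenvalues from the quadratic λ² - 16λ + 58 = 0:
  Δ = 16² - 4·58 = 256 - 232 = 24,  λ = (16 ± √24)/2 = (16 ± 4.899)/2 ≈ 10.4495 or 5.5505.
  Sorted: λ_1 = 10.4495,  λ_2 = 7,  λ_3 = 5.5505  (check: sum = 23 = tr ✓).

Step 4 — unit eigenvector for λ_1 ≈ 10.4495: v spans the null space of (Sigma - λ_1 I), whose rows are
  r_1 = (-3.4495, 0, 2),  r_2 = (0, -3.4495, -1),  r_3 = (2, -1, -1.4495).
  v is orthogonal to every row, so take v ∝ r_1 × r_2 = ((0)·(-1) - (2)·(-3.4495), (2)·(0) - (-3.4495)·(-1), (-3.4495)·(-3.4495) - (0)·(0)) ≈ (6.899, -3.4495, 11.899).
  Let u = (6.899, -3.4495, 11.899).
  ||u|| = √((6.899)² + (-3.4495)² + (11.899)²) = √(201.0806) ≈ 14.1803,  v_1 = u/||u|| ≈ (0.4865, -0.2433, 0.8391) (||v_1|| = 1).

λ_1 = 10.4495,  λ_2 = 7,  λ_3 = 5.5505;  v_1 ≈ (0.4865, -0.2433, 0.8391)


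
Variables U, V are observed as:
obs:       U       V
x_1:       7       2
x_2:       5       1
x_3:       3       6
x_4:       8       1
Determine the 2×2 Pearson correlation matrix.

Step 1 — column means:
  mean(U) = (7 + 5 + 3 + 8) / 4 = 23/4 = 5.75
  mean(V) = (2 + 1 + 6 + 1) / 4 = 10/4 = 2.5

Step 2 — sample variances and covariances s[i,j] = (1/(n-1)) · Σ_k (x_{k,i} - mean_i) · (x_{k,j} - mean_j), with n-1 = 3:
  s[U,U] = ((1.25)·(1.25) + (-0.75)·(-0.75) + (-2.75)·(-2.75) + (2.25)·(2.25)) / 3 = 14.75/3 = 4.9167
  s[U,V] = ((1.25)·(-0.5) + (-0.75)·(-1.5) + (-2.75)·(3.5) + (2.25)·(-1.5)) / 3 = -12.5/3 = -4.1667
  s[V,V] = ((-0.5)·(-0.5) + (-1.5)·(-1.5) + (3.5)·(3.5) + (-1.5)·(-1.5)) / 3 = 17/3 = 5.6667
  Sample standard deviations s_i = √(s[i,i]):
  s(U) = √(4.9167) = 2.2174
  s(V) = √(5.6667) = 2.3805

Step 3 — r_{ij} = s_{ij} / (s_i · s_j):
  r[U,U] = 1 (diagonal).
  r[U,V] = -4.1667 / (2.2174 · 2.3805) = -4.1667 / 5.2784 = -0.7894
  r[V,V] = 1 (diagonal).

R is symmetric with unit diagonal. Assembling:

R = [[1, -0.7894],
 [-0.7894, 1]]


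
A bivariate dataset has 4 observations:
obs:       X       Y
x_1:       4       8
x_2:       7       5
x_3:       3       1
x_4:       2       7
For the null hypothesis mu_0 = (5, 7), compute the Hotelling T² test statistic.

Step 1 — sample mean vector:
  mean(X) = (4 + 7 + 3 + 2) / 4 = 16/4 = 4
  mean(Y) = (8 + 5 + 1 + 7) / 4 = 21/4 = 5.25
  x̄ = (4, 5.25),  deviation x̄ - mu_0 = (4, 5.25) - (5, 7) = (-1, -1.75).

Step 2 — sample covariance matrix, S[i,j] = (1/(n-1)) · Σ_k (x_{k,i} - mean_i) · (x_{k,j} - mean_j), divisor n-1 = 3:
  S[X,X] = ((0)·(0) + (3)·(3) + (-1)·(-1) + (-2)·(-2)) / 3 = 14/3 = 4.6667
  S[X,Y] = ((0)·(2.75) + (3)·(-0.25) + (-1)·(-4.25) + (-2)·(1.75)) / 3 = 0/3 = 0
  S[Y,Y] = ((2.75)·(2.75) + (-0.25)·(-0.25) + (-4.25)·(-4.25) + (1.75)·(1.75)) / 3 = 28.75/3 = 9.5833
  S = [[4.6667, 0],
 [0, 9.5833]].

Step 3 — invert S. det(S) = 4.6667·9.5833 - (0)² = 44.7222.
  S^{-1} = (1/det) · [[d, -b], [-b, a]] = [[0.2143, 0],
 [0, 0.1043]].

Step 4 — quadratic form (x̄ - mu_0)^T · S^{-1} · (x̄ - mu_0):
  S^{-1} · (x̄ - mu_0) = (-0.2143, -0.1826),
  (x̄ - mu_0)^T · [...] = (-1)·(-0.2143) + (-1.75)·(-0.1826) = 0.5339.

Step 5 — scale by n: T² = 4 · 0.5339 = 2.1354.

T² ≈ 2.1354


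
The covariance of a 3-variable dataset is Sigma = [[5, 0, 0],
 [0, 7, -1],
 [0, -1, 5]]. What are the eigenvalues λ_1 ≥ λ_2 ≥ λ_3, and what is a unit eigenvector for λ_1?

Step 1 — characteristic polynomial p(λ) = det(λI - Sigma) = λ³ - tr·λ² + c_1·λ - det, where tr = trace, c_1 = sum of the principal 2×2 minors, det = det(Sigma):
  tr = 5 + 7 + 5 = 17,
  c_1 = (5·7 - (0)²) + (5·5 - (0)²) + (7·5 - (-1)²) = 35 + 25 + 34 = 94,
  det = 5·(7·5 - (-1)²) - (0)·((0)·5 - (-1)·(0)) + (0)·((0)·(-1) - 7·(0)) = 5·(34) - (0)·(0) + (0)·(0) = 170.
  So p(λ) = λ³ - 17λ² + 94λ - 170.
Step 2 — look for an integer root (rational root theorem: any rational root is an integer divisor of 170). Testing λ = 5:
  p(5) = 125 - 425 + 470 - 170 = 0  ✓
  Dividing out (λ - 5): p(λ) = (λ - 5)(λ² - 12λ + 34).
Step 3 — remaining eigenvalues from the quadratic λ² - 12λ + 34 = 0:
  Δ = 12² - 4·34 = 144 - 136 = 8,  λ = (12 ± √8)/2 = (12 ± 2.8284)/2 ≈ 7.4142 or 4.5858.
  Sorted: λ_1 = 7.4142,  λ_2 = 5,  λ_3 = 4.5858  (check: sum = 17 = tr ✓).

Step 4 — unit eigenvector for λ_1 ≈ 7.4142: v spans the null space of (Sigma - λ_1 I), whose rows are
  r_1 = (-2.4142, 0, 0),  r_2 = (0, -0.4142, -1),  r_3 = (0, -1, -2.4142).
  v is orthogonal to every row, so take v ∝ r_1 × r_2 = ((0)·(-1) - (0)·(-0.4142), (0)·(0) - (-2.4142)·(-1), (-2.4142)·(-0.4142) - (0)·(0)) ≈ (0, -2.4142, 1).
  Rescale (multiply by -1 so the first nonzero entry is positive): u = (0, 2.4142, -1).
  ||u|| = √((0)² + (2.4142)² + (-1)²) = √(6.8284) ≈ 2.6131,  v_1 = u/||u|| ≈ (0, 0.9239, -0.3827) (||v_1|| = 1).

λ_1 = 7.4142,  λ_2 = 5,  λ_3 = 4.5858;  v_1 ≈ (0, 0.9239, -0.3827)


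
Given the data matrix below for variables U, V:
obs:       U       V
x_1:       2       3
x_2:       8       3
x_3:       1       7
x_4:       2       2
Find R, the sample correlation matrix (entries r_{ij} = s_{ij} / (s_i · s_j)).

Step 1 — column means:
  mean(U) = (2 + 8 + 1 + 2) / 4 = 13/4 = 3.25
  mean(V) = (3 + 3 + 7 + 2) / 4 = 15/4 = 3.75

Step 2 — sample variances and covariances s[i,j] = (1/(n-1)) · Σ_k (x_{k,i} - mean_i) · (x_{k,j} - mean_j), with n-1 = 3:
  s[U,U] = ((-1.25)·(-1.25) + (4.75)·(4.75) + (-2.25)·(-2.25) + (-1.25)·(-1.25)) / 3 = 30.75/3 = 10.25
  s[U,V] = ((-1.25)·(-0.75) + (4.75)·(-0.75) + (-2.25)·(3.25) + (-1.25)·(-1.75)) / 3 = -7.75/3 = -2.5833
  s[V,V] = ((-0.75)·(-0.75) + (-0.75)·(-0.75) + (3.25)·(3.25) + (-1.75)·(-1.75)) / 3 = 14.75/3 = 4.9167
  Sample standard deviations s_i = √(s[i,i]):
  s(U) = √(10.25) = 3.2016
  s(V) = √(4.9167) = 2.2174

Step 3 — r_{ij} = s_{ij} / (s_i · s_j):
  r[U,U] = 1 (diagonal).
  r[U,V] = -2.5833 / (3.2016 · 2.2174) = -2.5833 / 7.099 = -0.3639
  r[V,V] = 1 (diagonal).

R is symmetric with unit diagonal. Assembling:

R = [[1, -0.3639],
 [-0.3639, 1]]


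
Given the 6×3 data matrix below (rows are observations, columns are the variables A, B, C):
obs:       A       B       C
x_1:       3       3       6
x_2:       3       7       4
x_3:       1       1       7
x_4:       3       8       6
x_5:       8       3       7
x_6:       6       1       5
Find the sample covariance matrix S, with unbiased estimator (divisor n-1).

Step 1 — column means:
  mean(A) = (3 + 3 + 1 + 3 + 8 + 6) / 6 = 24/6 = 4
  mean(B) = (3 + 7 + 1 + 8 + 3 + 1) / 6 = 23/6 = 3.8333
  mean(C) = (6 + 4 + 7 + 6 + 7 + 5) / 6 = 35/6 = 5.8333

Step 2 — sample covariance S[i,j] = (1/(n-1)) · Σ_k (x_{k,i} - mean_i) · (x_{k,j} - mean_j), with n-1 = 5.
  S[A,A] = ((-1)·(-1) + (-1)·(-1) + (-3)·(-3) + (-1)·(-1) + (4)·(4) + (2)·(2)) / 5 = 32/5 = 6.4
  S[A,B] = ((-1)·(-0.8333) + (-1)·(3.1667) + (-3)·(-2.8333) + (-1)·(4.1667) + (4)·(-0.8333) + (2)·(-2.8333)) / 5 = -7/5 = -1.4
  S[A,C] = ((-1)·(0.1667) + (-1)·(-1.8333) + (-3)·(1.1667) + (-1)·(0.1667) + (4)·(1.1667) + (2)·(-0.8333)) / 5 = 1/5 = 0.2
  S[B,B] = ((-0.8333)·(-0.8333) + (3.1667)·(3.1667) + (-2.8333)·(-2.8333) + (4.1667)·(4.1667) + (-0.8333)·(-0.8333) + (-2.8333)·(-2.8333)) / 5 = 44.8333/5 = 8.9667
  S[B,C] = ((-0.8333)·(0.1667) + (3.1667)·(-1.8333) + (-2.8333)·(1.1667) + (4.1667)·(0.1667) + (-0.8333)·(1.1667) + (-2.8333)·(-0.8333)) / 5 = -7.1667/5 = -1.4333
  S[C,C] = ((0.1667)·(0.1667) + (-1.8333)·(-1.8333) + (1.1667)·(1.1667) + (0.1667)·(0.1667) + (1.1667)·(1.1667) + (-0.8333)·(-0.8333)) / 5 = 6.8333/5 = 1.3667

S is symmetric (S[j,i] = S[i,j]). Assembling:

S = [[6.4, -1.4, 0.2],
 [-1.4, 8.9667, -1.4333],
 [0.2, -1.4333, 1.3667]]


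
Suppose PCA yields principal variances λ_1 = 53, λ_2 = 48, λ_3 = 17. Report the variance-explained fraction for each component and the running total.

Step 1 — total variance = trace(Sigma) = Σ λ_i = 53 + 48 + 17 = 118.

Step 2 — fraction explained by component i = λ_i / Σ λ:
  PC1: 53/118 = 0.4492
  PC2: 48/118 = 0.4068
  PC3: 17/118 = 0.1441

Step 3 — cumulative fraction after k components = (λ_1 + ... + λ_k) / Σ λ:
  k = 1: 53/118 = 0.4492
  k = 2: (53 + 48)/118 = 101/118 = 0.8559
  k = 3: (53 + 48 + 17)/118 = 118/118 = 1

Summary (fraction, with percent):

explained: PC1 0.4492 (44.92%), PC2 0.4068 (40.68%), PC3 0.1441 (14.41%);  cumulative: 0.4492, 0.8559, 1


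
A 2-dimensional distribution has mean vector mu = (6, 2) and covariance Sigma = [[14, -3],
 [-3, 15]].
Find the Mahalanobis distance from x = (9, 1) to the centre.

Step 1 — centre the observation: (x - mu) = (3, -1).

Step 2 — invert Sigma. det(Sigma) = 14·15 - (-3)² = 201.
  Sigma^{-1} = (1/det) · [[d, -b], [-b, a]] = [[0.0746, 0.0149],
 [0.0149, 0.0697]].

Step 3 — form the quadratic (x - mu)^T · Sigma^{-1} · (x - mu):
  Sigma^{-1} · (x - mu) = (0.209, -0.0249).
  (x - mu)^T · [Sigma^{-1} · (x - mu)] = (3)·(0.209) + (-1)·(-0.0249) = 0.6517.

Step 4 — take square root: d = √(0.6517) ≈ 0.8073.

d(x, mu) = √(0.6517) ≈ 0.8073


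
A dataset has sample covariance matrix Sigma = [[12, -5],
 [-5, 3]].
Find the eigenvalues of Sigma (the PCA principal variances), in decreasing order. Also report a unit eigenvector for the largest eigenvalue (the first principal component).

Step 1 — characteristic polynomial of 2×2 Sigma:
  det(Sigma - λI) = λ² - trace · λ + det = 0.
  trace = 12 + 3 = 15, det = 12·3 - (-5)² = 11.
Step 2 — discriminant:
  Δ = trace² - 4·det = 225 - 44 = 181.
Step 3 — eigenvalues:
  λ = (trace ± √Δ)/2 = (15 ± 13.4536)/2,
  λ_1 = 14.2268,  λ_2 = 0.7732.

Step 4 — unit eigenvector for λ_1: solve (Sigma - λ_1 I)v = 0. First row:
  (12 - 14.2268)·v_x + (-5)·v_y = 0, i.e. (-2.2268)·v_x + (-5)·v_y = 0,
  so v ∝ (b, λ_1 - a) = (-5, 2.2268); multiply by -1 so the first entry is positive: u = (5, -2.2268).
  ||u|| = √((5)² + (-2.2268)²) = √(29.9587) ≈ 5.4735,
  v_1 = u/||u|| ≈ (0.9135, -0.4068) (||v_1|| = 1).

λ_1 = 14.2268,  λ_2 = 0.7732;  v_1 ≈ (0.9135, -0.4068)


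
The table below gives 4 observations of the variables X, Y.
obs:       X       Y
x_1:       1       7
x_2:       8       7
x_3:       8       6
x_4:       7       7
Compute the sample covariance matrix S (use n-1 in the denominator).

Step 1 — column means:
  mean(X) = (1 + 8 + 8 + 7) / 4 = 24/4 = 6
  mean(Y) = (7 + 7 + 6 + 7) / 4 = 27/4 = 6.75

Step 2 — sample covariance S[i,j] = (1/(n-1)) · Σ_k (x_{k,i} - mean_i) · (x_{k,j} - mean_j), with n-1 = 3.
  S[X,X] = ((-5)·(-5) + (2)·(2) + (2)·(2) + (1)·(1)) / 3 = 34/3 = 11.3333
  S[X,Y] = ((-5)·(0.25) + (2)·(0.25) + (2)·(-0.75) + (1)·(0.25)) / 3 = -2/3 = -0.6667
  S[Y,Y] = ((0.25)·(0.25) + (0.25)·(0.25) + (-0.75)·(-0.75) + (0.25)·(0.25)) / 3 = 0.75/3 = 0.25

S is symmetric (S[j,i] = S[i,j]). Assembling:

S = [[11.3333, -0.6667],
 [-0.6667, 0.25]]


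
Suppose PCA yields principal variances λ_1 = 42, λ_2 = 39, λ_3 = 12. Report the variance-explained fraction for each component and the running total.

Step 1 — total variance = trace(Sigma) = Σ λ_i = 42 + 39 + 12 = 93.

Step 2 — fraction explained by component i = λ_i / Σ λ:
  PC1: 42/93 = 0.4516
  PC2: 39/93 = 0.4194
  PC3: 12/93 = 0.129

Step 3 — cumulative fraction after k components = (λ_1 + ... + λ_k) / Σ λ:
  k = 1: 42/93 = 0.4516
  k = 2: (42 + 39)/93 = 81/93 = 0.871
  k = 3: (42 + 39 + 12)/93 = 93/93 = 1

Summary (fraction, with percent):

explained: PC1 0.4516 (45.16%), PC2 0.4194 (41.94%), PC3 0.129 (12.9%);  cumulative: 0.4516, 0.871, 1


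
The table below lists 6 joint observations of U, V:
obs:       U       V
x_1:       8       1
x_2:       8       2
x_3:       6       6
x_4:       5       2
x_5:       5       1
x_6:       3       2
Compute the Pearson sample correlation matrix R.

Step 1 — column means:
  mean(U) = (8 + 8 + 6 + 5 + 5 + 3) / 6 = 35/6 = 5.8333
  mean(V) = (1 + 2 + 6 + 2 + 1 + 2) / 6 = 14/6 = 2.3333

Step 2 — sample variances and covariances s[i,j] = (1/(n-1)) · Σ_k (x_{k,i} - mean_i) · (x_{k,j} - mean_j), with n-1 = 5:
  s[U,U] = ((2.1667)·(2.1667) + (2.1667)·(2.1667) + (0.1667)·(0.1667) + (-0.8333)·(-0.8333) + (-0.8333)·(-0.8333) + (-2.8333)·(-2.8333)) / 5 = 18.8333/5 = 3.7667
  s[U,V] = ((2.1667)·(-1.3333) + (2.1667)·(-0.3333) + (0.1667)·(3.6667) + (-0.8333)·(-0.3333) + (-0.8333)·(-1.3333) + (-2.8333)·(-0.3333)) / 5 = -0.6667/5 = -0.1333
  s[V,V] = ((-1.3333)·(-1.3333) + (-0.3333)·(-0.3333) + (3.6667)·(3.6667) + (-0.3333)·(-0.3333) + (-1.3333)·(-1.3333) + (-0.3333)·(-0.3333)) / 5 = 17.3333/5 = 3.4667
  Sample standard deviations s_i = √(s[i,i]):
  s(U) = √(3.7667) = 1.9408
  s(V) = √(3.4667) = 1.8619

Step 3 — r_{ij} = s_{ij} / (s_i · s_j):
  r[U,U] = 1 (diagonal).
  r[U,V] = -0.1333 / (1.9408 · 1.8619) = -0.1333 / 3.6136 = -0.0369
  r[V,V] = 1 (diagonal).

R is symmetric with unit diagonal. Assembling:

R = [[1, -0.0369],
 [-0.0369, 1]]


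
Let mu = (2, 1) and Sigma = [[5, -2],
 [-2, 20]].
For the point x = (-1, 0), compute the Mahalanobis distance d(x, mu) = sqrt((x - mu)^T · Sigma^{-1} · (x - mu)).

Step 1 — centre the observation: (x - mu) = (-3, -1).

Step 2 — invert Sigma. det(Sigma) = 5·20 - (-2)² = 96.
  Sigma^{-1} = (1/det) · [[d, -b], [-b, a]] = [[0.2083, 0.0208],
 [0.0208, 0.0521]].

Step 3 — form the quadratic (x - mu)^T · Sigma^{-1} · (x - mu):
  Sigma^{-1} · (x - mu) = (-0.6458, -0.1146).
  (x - mu)^T · [Sigma^{-1} · (x - mu)] = (-3)·(-0.6458) + (-1)·(-0.1146) = 2.0521.

Step 4 — take square root: d = √(2.0521) ≈ 1.4325.

d(x, mu) = √(2.0521) ≈ 1.4325
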